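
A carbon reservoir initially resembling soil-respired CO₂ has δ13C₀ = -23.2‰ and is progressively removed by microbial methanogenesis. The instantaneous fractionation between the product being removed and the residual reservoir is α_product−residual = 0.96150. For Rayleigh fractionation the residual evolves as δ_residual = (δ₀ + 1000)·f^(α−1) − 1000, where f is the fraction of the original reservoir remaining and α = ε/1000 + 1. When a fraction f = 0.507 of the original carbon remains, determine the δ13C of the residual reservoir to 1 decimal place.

Rayleigh residual: δ_res = (δ₀ + 1000)·f^(α−1) − 1000
α − 1 = -0.03850
f^(α−1) = 0.507^(-0.03850) = 1.026496
δ_res = (-23.2 + 1000) × 1.026496 − 1000 = 1002.681 − 1000 = 2.68‰

2.7‰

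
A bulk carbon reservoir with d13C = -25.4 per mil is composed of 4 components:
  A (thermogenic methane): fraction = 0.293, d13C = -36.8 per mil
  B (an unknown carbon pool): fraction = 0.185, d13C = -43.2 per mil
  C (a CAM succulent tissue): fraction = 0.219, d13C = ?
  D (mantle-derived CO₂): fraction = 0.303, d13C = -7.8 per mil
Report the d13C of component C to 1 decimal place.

-19.5 per mil

Isotope mass balance: δ_bulk = Σ fᵢ·δᵢ.
-25.4 = 0.293×(-36.8) + 0.185×(-43.2) + 0.219×δ_C + 0.303×(-7.8)
0.219·δ_C = -25.4 − (-21.138) = -4.262
δ_C = -4.262 / 0.219 = -19.46 per mil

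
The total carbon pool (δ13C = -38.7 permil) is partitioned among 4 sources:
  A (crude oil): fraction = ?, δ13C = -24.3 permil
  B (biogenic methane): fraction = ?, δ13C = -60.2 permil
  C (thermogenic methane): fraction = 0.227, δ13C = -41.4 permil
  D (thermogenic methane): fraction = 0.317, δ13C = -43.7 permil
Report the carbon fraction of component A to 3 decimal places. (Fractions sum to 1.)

Let f_A and f_B be the unknown fractions; fractions sum to 1 so f_A + f_B = 0.456.
Mass balance: Σ fᵢ·δᵢ = δ_bulk ⇒ f_A·(-24.3) + f_B·(-60.2) = -38.7 − (-23.251) = -15.449
Substitute f_B = 0.456 − f_A:
f_A·(-24.3 − -60.2) = -15.449 − 0.456×(-60.2) = 12.002
f_A = 12.002 / 35.9 = 0.3343

0.334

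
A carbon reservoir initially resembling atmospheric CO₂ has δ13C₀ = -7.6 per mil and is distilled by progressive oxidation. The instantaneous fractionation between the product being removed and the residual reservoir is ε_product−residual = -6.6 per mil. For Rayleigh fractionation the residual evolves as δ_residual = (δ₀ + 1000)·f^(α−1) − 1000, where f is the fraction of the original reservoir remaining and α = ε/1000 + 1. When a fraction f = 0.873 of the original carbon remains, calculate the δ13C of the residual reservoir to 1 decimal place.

-6.7 per mil

Rayleigh residual: δ_res = (δ₀ + 1000)·f^(α−1) − 1000
α = ε/1000 + 1 = 0.99340, so α − 1 = -0.00660
f^(α−1) = 0.873^(-0.00660) = 1.000897
δ_res = (-7.6 + 1000) × 1.000897 − 1000 = 993.290 − 1000 = -6.71 per mil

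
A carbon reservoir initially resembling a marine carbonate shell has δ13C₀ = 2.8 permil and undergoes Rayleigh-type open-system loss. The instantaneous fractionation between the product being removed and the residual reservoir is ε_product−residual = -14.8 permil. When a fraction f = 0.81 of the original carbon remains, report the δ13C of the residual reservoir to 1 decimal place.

Rayleigh residual: δ_res = (δ₀ + 1000)·f^(α−1) − 1000
α = ε/1000 + 1 = 0.98520, so α − 1 = -0.01480
f^(α−1) = 0.81^(-0.01480) = 1.003124
δ_res = (2.8 + 1000) × 1.003124 − 1000 = 1005.932 − 1000 = 5.93 permil

5.9 permil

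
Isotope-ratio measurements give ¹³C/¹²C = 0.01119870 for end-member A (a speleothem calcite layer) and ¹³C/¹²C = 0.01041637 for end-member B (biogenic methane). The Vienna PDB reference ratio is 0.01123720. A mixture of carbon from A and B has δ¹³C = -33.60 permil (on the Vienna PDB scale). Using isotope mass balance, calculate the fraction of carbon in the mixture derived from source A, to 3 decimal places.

δ_A = (0.01119870/0.01123720 − 1)×1000 = (0.996574 − 1)×1000 = -3.426 permil
δ_B = (0.01041637/0.01123720 − 1)×1000 = (0.926954 − 1)×1000 = -73.046 permil
f_A = (δ_mix − δ_B)/(δ_A − δ_B) = (-33.60 − (-73.046))/(-3.426 − (-73.046))
f_A = 39.446 / 69.620 = 0.5666

0.567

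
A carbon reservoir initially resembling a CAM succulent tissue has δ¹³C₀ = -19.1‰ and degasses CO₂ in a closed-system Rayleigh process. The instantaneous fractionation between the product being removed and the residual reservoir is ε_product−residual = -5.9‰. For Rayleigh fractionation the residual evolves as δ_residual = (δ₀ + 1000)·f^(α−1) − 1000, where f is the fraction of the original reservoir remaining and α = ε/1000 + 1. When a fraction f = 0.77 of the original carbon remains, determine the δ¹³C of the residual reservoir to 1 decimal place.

Rayleigh residual: δ_res = (δ₀ + 1000)·f^(α−1) − 1000
α = ε/1000 + 1 = 0.99410, so α − 1 = -0.00590
f^(α−1) = 0.77^(-0.00590) = 1.001543
δ_res = (-19.1 + 1000) × 1.001543 − 1000 = 982.414 − 1000 = -17.59‰

-17.6‰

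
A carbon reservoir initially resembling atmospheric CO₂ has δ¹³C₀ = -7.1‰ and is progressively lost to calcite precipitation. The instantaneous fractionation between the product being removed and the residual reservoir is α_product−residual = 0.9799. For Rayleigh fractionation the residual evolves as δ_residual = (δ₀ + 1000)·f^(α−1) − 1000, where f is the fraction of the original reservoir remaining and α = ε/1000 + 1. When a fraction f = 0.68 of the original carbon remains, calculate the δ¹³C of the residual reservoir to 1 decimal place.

Rayleigh residual: δ_res = (δ₀ + 1000)·f^(α−1) − 1000
α − 1 = -0.02010
f^(α−1) = 0.68^(-0.02010) = 1.007782
δ_res = (-7.1 + 1000) × 1.007782 − 1000 = 1000.627 − 1000 = 0.63‰

0.6‰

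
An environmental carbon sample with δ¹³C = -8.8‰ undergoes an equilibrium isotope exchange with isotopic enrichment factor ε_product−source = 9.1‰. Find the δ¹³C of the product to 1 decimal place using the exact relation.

0.2‰

Exactly, δ_product = (δ_source + 1000)·(ε/1000 + 1) − 1000.
δ_product = (-8.8 + 1000) × (9.1/1000 + 1) − 1000
δ_product = 0.22‰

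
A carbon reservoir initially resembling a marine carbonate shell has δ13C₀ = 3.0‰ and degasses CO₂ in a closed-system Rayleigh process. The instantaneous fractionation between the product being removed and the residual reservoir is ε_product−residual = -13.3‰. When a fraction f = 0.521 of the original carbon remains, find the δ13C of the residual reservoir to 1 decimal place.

Rayleigh residual: δ_res = (δ₀ + 1000)·f^(α−1) − 1000
α = ε/1000 + 1 = 0.98670, so α − 1 = -0.01330
f^(α−1) = 0.521^(-0.01330) = 1.008709
δ_res = (3.0 + 1000) × 1.008709 − 1000 = 1011.736 − 1000 = 11.74‰

11.7‰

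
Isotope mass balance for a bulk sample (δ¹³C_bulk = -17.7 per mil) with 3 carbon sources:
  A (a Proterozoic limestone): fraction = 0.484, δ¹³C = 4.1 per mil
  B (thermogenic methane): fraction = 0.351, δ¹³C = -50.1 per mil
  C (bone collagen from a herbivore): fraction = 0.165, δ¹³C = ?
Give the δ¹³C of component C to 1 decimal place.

Isotope mass balance: δ_bulk = Σ fᵢ·δᵢ.
-17.7 = 0.484×(4.1) + 0.351×(-50.1) + 0.165×δ_C
0.165·δ_C = -17.7 − (-15.601) = -2.099
δ_C = -2.099 / 0.165 = -12.72 per mil

-12.7 per mil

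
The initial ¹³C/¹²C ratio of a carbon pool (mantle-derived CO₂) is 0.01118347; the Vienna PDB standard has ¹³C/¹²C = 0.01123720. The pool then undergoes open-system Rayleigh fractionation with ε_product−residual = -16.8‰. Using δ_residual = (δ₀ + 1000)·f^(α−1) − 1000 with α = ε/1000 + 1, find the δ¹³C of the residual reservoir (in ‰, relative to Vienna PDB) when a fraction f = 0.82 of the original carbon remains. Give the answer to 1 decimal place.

δ₀ = (0.01118347/0.01123720 − 1)×1000 = (0.995219 − 1)×1000 = -4.781‰
α − 1 = ε/1000 = -0.0168
f^(α−1) = 0.82^(-0.0168) = 1.003340
δ_res = (-4.781 + 1000) × 1.003340 − 1000 = 998.542 − 1000 = -1.46‰

-1.5‰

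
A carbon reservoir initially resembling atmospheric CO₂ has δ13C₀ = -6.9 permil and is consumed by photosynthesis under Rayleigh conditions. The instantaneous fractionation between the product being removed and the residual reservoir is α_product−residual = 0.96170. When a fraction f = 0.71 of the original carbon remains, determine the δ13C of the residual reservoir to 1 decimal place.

Rayleigh residual: δ_res = (δ₀ + 1000)·f^(α−1) − 1000
α − 1 = -0.03830
f^(α−1) = 0.71^(-0.03830) = 1.013204
δ_res = (-6.9 + 1000) × 1.013204 − 1000 = 1006.213 − 1000 = 6.21 permil

6.2 permil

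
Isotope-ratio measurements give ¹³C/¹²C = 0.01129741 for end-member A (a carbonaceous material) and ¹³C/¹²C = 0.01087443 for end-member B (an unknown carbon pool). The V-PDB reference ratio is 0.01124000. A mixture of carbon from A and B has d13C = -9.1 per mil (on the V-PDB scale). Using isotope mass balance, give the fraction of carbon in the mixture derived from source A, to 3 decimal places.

0.622

δ_A = (0.01129741/0.01124000 − 1)×1000 = (1.005108 − 1)×1000 = 5.108 per mil
δ_B = (0.01087443/0.01124000 − 1)×1000 = (0.967476 − 1)×1000 = -32.524 per mil
f_A = (δ_mix − δ_B)/(δ_A − δ_B) = (-9.1 − (-32.524))/(5.108 − (-32.524))
f_A = 23.424 / 37.632 = 0.6225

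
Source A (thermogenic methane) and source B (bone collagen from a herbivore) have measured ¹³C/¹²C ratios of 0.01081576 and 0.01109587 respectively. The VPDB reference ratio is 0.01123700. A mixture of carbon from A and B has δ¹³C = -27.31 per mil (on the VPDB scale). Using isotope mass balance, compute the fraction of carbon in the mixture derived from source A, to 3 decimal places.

0.592

δ_A = (0.01081576/0.01123700 − 1)×1000 = (0.962513 − 1)×1000 = -37.487 per mil
δ_B = (0.01109587/0.01123700 − 1)×1000 = (0.987441 − 1)×1000 = -12.559 per mil
f_A = (δ_mix − δ_B)/(δ_A − δ_B) = (-27.31 − (-12.559))/(-37.487 − (-12.559))
f_A = -14.751 / -24.927 = 0.5917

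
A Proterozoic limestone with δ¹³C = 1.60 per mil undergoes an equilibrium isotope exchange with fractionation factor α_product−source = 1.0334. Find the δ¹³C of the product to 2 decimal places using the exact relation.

δ_product = (δ_source + 1000)·α − 1000
δ_product = (1.60 + 1000) × 1.0334 − 1000
δ_product = 1035.053 − 1000 = 35.053 per mil

35.05 per mil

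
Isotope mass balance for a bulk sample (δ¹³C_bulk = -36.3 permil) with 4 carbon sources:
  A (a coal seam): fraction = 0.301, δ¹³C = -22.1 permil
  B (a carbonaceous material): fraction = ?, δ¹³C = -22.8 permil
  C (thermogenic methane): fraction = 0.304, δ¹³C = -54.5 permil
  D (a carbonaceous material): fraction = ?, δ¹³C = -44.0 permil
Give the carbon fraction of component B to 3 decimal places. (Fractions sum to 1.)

0.203

Let f_B and f_D be the unknown fractions; fractions sum to 1 so f_B + f_D = 0.395.
Mass balance: Σ fᵢ·δᵢ = δ_bulk ⇒ f_B·(-22.8) + f_D·(-44.0) = -36.3 − (-23.220) = -13.080
Substitute f_D = 0.395 − f_B:
f_B·(-22.8 − -44.0) = -13.080 − 0.395×(-44.0) = 4.300
f_B = 4.300 / 21.2 = 0.2028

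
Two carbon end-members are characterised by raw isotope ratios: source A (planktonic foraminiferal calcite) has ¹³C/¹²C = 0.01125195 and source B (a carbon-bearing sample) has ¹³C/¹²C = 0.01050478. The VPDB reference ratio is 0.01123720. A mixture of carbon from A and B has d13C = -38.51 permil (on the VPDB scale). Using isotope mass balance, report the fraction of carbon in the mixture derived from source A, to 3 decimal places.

δ_A = (0.01125195/0.01123720 − 1)×1000 = (1.001313 − 1)×1000 = 1.313 permil
δ_B = (0.01050478/0.01123720 − 1)×1000 = (0.934822 − 1)×1000 = -65.178 permil
f_A = (δ_mix − δ_B)/(δ_A − δ_B) = (-38.51 − (-65.178))/(1.313 − (-65.178))
f_A = 26.668 / 66.491 = 0.4011

0.401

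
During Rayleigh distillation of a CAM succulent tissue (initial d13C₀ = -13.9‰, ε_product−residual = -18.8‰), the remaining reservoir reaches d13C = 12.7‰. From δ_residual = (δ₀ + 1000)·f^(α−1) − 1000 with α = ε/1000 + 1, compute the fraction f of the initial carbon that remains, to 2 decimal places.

α − 1 = ε/1000 = -0.0188
(δ_res + 1000)/(δ₀ + 1000) = (12.7 + 1000)/(-13.9 + 1000) = 1012.7/986.1 = 1.026975
f = 1.026975^(1/-0.0188) = exp(ln(1.026975)/-0.0188) = exp(0.02662/-0.0188)
f = exp(-1.4158) = 0.2427

0.24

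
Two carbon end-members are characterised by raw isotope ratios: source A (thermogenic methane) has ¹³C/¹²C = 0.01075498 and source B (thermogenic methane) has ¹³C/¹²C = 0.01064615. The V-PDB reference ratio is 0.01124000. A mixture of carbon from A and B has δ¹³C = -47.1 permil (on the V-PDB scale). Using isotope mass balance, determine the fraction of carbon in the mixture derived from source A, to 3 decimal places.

0.592

δ_A = (0.01075498/0.01124000 − 1)×1000 = (0.956849 − 1)×1000 = -43.151 permil
δ_B = (0.01064615/0.01124000 − 1)×1000 = (0.947166 − 1)×1000 = -52.834 permil
f_A = (δ_mix − δ_B)/(δ_A − δ_B) = (-47.1 − (-52.834))/(-43.151 − (-52.834))
f_A = 5.734 / 9.682 = 0.5922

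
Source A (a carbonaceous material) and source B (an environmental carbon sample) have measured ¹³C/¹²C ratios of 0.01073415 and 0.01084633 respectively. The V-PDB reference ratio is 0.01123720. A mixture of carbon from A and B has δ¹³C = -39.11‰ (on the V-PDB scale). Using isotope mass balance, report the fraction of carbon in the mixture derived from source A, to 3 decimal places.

0.433

δ_A = (0.01073415/0.01123720 − 1)×1000 = (0.955234 − 1)×1000 = -44.766‰
δ_B = (0.01084633/0.01123720 − 1)×1000 = (0.965216 − 1)×1000 = -34.784‰
f_A = (δ_mix − δ_B)/(δ_A − δ_B) = (-39.11 − (-34.784))/(-44.766 − (-34.784))
f_A = -4.326 / -9.983 = 0.4334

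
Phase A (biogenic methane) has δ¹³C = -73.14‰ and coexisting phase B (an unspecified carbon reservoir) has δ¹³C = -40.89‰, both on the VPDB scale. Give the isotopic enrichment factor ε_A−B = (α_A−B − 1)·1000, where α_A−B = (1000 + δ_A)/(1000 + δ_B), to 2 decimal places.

α_A−B = (1000 + -73.14) / (1000 + -40.89) = 926.86 / 959.11 = 0.966375
ε_A−B = (0.966375 − 1) × 1000 = -33.625‰
(The approximation ε ≈ δ_A − δ_B would give -32.25‰.)

-33.62‰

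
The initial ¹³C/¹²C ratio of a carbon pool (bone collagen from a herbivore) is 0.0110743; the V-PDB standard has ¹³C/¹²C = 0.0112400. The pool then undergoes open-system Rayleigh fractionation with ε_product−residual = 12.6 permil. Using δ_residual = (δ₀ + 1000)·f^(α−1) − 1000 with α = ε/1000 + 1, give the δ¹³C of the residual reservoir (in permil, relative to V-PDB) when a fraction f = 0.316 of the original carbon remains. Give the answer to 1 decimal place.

δ₀ = (0.0110743/0.0112400 − 1)×1000 = (0.985258 − 1)×1000 = -14.742 permil
α − 1 = ε/1000 = 0.0126
f^(α−1) = 0.316^(0.0126) = 0.985589
δ_res = (-14.742 + 1000) × 0.985589 − 1000 = 971.060 − 1000 = -28.94 permil

-28.9 permil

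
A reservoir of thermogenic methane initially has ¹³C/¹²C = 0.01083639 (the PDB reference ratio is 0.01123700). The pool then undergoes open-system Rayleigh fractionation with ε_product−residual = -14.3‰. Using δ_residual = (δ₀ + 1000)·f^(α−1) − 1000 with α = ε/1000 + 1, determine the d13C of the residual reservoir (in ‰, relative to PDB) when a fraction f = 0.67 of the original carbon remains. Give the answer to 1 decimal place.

-30.1‰

δ₀ = (0.01083639/0.01123700 − 1)×1000 = (0.964349 − 1)×1000 = -35.651‰
α − 1 = ε/1000 = -0.0143
f^(α−1) = 0.67^(-0.0143) = 1.005743
δ_res = (-35.651 + 1000) × 1.005743 − 1000 = 969.888 − 1000 = -30.11‰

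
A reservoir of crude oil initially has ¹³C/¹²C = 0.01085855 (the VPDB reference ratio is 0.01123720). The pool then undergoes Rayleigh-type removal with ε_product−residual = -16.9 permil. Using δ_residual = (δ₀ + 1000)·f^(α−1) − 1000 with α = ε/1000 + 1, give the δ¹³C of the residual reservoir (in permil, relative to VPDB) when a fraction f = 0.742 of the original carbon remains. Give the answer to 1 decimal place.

δ₀ = (0.01085855/0.01123720 − 1)×1000 = (0.966304 − 1)×1000 = -33.696 permil
α − 1 = ε/1000 = -0.0169
f^(α−1) = 0.742^(-0.0169) = 1.005056
δ_res = (-33.696 + 1000) × 1.005056 − 1000 = 971.189 − 1000 = -28.81 permil

-28.8 permil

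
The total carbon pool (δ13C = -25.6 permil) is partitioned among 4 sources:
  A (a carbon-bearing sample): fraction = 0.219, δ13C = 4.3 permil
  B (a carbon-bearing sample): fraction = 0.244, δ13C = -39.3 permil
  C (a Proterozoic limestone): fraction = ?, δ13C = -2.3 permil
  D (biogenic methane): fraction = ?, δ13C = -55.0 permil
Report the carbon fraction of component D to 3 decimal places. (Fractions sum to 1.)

Let f_D and f_C be the unknown fractions; fractions sum to 1 so f_D + f_C = 0.537.
Mass balance: Σ fᵢ·δᵢ = δ_bulk ⇒ f_D·(-55.0) + f_C·(-2.3) = -25.6 − (-8.648) = -16.953
Substitute f_C = 0.537 − f_D:
f_D·(-55.0 − -2.3) = -16.953 − 0.537×(-2.3) = -15.717
f_D = -15.717 / -52.7 = 0.2982

0.298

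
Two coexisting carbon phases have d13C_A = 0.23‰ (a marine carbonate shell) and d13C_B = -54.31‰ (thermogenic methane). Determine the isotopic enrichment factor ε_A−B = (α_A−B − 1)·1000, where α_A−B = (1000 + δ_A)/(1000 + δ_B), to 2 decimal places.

α_A−B = (1000 + 0.23) / (1000 + -54.31) = 1000.23 / 945.69 = 1.057672
ε_A−B = (1.057672 − 1) × 1000 = 57.672‰
(The approximation ε ≈ δ_A − δ_B would give 54.54‰.)

57.67‰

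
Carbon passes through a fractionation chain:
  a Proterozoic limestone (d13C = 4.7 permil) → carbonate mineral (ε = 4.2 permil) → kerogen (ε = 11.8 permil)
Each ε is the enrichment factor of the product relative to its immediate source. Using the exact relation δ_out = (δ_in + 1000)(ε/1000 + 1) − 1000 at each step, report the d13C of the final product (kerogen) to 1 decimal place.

step 1: δ = (4.70 + 1000)·(4.2/1000 + 1) − 1000 = 8.92 permil
step 2: δ = (8.92 + 1000)·(11.8/1000 + 1) − 1000 = 20.82 permil

20.8 permil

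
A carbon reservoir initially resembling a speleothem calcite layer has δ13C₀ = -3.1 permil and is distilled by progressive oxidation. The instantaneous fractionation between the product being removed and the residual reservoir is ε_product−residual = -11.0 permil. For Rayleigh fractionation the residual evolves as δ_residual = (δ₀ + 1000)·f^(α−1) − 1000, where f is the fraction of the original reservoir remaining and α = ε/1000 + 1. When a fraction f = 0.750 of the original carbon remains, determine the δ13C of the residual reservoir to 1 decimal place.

Rayleigh residual: δ_res = (δ₀ + 1000)·f^(α−1) − 1000
α = ε/1000 + 1 = 0.98900, so α − 1 = -0.01100
f^(α−1) = 0.750^(-0.01100) = 1.003170
δ_res = (-3.1 + 1000) × 1.003170 − 1000 = 1000.060 − 1000 = 0.06 permil

0.1 permil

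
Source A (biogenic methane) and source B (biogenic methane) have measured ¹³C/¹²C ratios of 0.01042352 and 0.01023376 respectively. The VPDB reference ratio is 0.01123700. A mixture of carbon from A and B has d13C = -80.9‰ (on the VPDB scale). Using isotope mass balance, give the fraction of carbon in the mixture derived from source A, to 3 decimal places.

δ_A = (0.01042352/0.01123700 − 1)×1000 = (0.927607 − 1)×1000 = -72.393‰
δ_B = (0.01023376/0.01123700 − 1)×1000 = (0.910720 − 1)×1000 = -89.280‰
f_A = (δ_mix − δ_B)/(δ_A − δ_B) = (-80.9 − (-89.280))/(-72.393 − (-89.280))
f_A = 8.380 / 16.887 = 0.4962

0.496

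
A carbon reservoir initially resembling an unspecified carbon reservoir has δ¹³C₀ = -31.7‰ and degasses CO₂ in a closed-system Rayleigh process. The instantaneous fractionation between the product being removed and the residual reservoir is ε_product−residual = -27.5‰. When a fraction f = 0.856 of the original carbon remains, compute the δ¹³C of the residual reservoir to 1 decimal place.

-27.6‰

Rayleigh residual: δ_res = (δ₀ + 1000)·f^(α−1) − 1000
α = ε/1000 + 1 = 0.97250, so α − 1 = -0.02750
f^(α−1) = 0.856^(-0.02750) = 1.004285
δ_res = (-31.7 + 1000) × 1.004285 − 1000 = 972.449 − 1000 = -27.55‰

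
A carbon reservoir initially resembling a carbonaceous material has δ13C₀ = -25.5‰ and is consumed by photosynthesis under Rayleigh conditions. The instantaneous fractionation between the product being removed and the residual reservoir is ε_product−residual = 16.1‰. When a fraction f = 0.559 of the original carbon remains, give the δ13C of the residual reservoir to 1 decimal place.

Rayleigh residual: δ_res = (δ₀ + 1000)·f^(α−1) − 1000
α = ε/1000 + 1 = 1.01610, so α − 1 = 0.01610
f^(α−1) = 0.559^(0.01610) = 0.990680
δ_res = (-25.5 + 1000) × 0.990680 − 1000 = 965.418 − 1000 = -34.58‰

-34.6‰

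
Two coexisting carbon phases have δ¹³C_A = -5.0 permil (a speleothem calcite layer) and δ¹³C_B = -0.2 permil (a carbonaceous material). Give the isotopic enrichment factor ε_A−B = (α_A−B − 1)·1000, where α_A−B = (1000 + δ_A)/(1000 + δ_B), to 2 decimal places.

α_A−B = (1000 + -5.0) / (1000 + -0.2) = 995.0 / 999.8 = 0.995199
ε_A−B = (0.995199 − 1) × 1000 = -4.801 permil
(The approximation ε ≈ δ_A − δ_B would give -4.8 permil.)

-4.80 permil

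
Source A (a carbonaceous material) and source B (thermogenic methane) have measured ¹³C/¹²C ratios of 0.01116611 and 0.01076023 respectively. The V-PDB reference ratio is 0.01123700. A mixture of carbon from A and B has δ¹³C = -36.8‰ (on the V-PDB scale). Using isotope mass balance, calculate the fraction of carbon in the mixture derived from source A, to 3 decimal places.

0.156

δ_A = (0.01116611/0.01123700 − 1)×1000 = (0.993691 − 1)×1000 = -6.309‰
δ_B = (0.01076023/0.01123700 − 1)×1000 = (0.957571 − 1)×1000 = -42.429‰
f_A = (δ_mix − δ_B)/(δ_A − δ_B) = (-36.8 − (-42.429))/(-6.309 − (-42.429))
f_A = 5.629 / 36.120 = 0.1558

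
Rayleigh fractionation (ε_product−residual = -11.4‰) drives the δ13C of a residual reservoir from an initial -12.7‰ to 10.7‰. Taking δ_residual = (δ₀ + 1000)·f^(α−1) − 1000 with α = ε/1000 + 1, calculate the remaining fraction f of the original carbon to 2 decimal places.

0.13

α − 1 = ε/1000 = -0.0114
(δ_res + 1000)/(δ₀ + 1000) = (10.7 + 1000)/(-12.7 + 1000) = 1010.7/987.3 = 1.023701
f = 1.023701^(1/-0.0114) = exp(ln(1.023701)/-0.0114) = exp(0.02342/-0.0114)
f = exp(-2.0548) = 0.1281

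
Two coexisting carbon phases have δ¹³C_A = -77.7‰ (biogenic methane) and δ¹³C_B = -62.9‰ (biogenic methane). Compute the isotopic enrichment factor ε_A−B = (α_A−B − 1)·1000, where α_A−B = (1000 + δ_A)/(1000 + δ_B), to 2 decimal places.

α_A−B = (1000 + -77.7) / (1000 + -62.9) = 922.3 / 937.1 = 0.984207
ε_A−B = (0.984207 − 1) × 1000 = -15.793‰
(The approximation ε ≈ δ_A − δ_B would give -14.8‰.)

-15.79‰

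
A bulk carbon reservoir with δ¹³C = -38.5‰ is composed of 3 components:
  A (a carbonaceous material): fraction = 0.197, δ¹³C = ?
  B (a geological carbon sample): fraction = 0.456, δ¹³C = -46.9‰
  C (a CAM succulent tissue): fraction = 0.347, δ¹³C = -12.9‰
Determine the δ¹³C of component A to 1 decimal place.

Isotope mass balance: δ_bulk = Σ fᵢ·δᵢ.
-38.5 = 0.197×δ_A + 0.456×(-46.9) + 0.347×(-12.9)
0.197·δ_A = -38.5 − (-25.863) = -12.637
δ_A = -12.637 / 0.197 = -64.15‰

-64.1‰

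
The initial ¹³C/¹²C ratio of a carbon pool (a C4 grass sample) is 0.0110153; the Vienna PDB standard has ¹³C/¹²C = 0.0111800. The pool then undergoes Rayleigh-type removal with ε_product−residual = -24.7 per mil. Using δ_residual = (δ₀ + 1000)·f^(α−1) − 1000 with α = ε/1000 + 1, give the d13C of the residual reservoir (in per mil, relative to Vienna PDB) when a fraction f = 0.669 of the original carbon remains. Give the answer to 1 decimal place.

-4.9 per mil

δ₀ = (0.0110153/0.0111800 − 1)×1000 = (0.985268 − 1)×1000 = -14.732 per mil
α − 1 = ε/1000 = -0.0247
f^(α−1) = 0.669^(-0.0247) = 1.009978
δ_res = (-14.732 + 1000) × 1.009978 − 1000 = 995.099 − 1000 = -4.90 per mil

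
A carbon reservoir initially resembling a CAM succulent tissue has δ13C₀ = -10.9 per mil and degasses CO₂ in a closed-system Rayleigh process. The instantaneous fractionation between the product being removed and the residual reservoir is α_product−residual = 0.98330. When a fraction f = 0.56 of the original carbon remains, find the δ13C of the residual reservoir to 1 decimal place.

Rayleigh residual: δ_res = (δ₀ + 1000)·f^(α−1) − 1000
α − 1 = -0.01670
f^(α−1) = 0.56^(-0.01670) = 1.009730
δ_res = (-10.9 + 1000) × 1.009730 − 1000 = 998.724 − 1000 = -1.28 per mil

-1.3 per mil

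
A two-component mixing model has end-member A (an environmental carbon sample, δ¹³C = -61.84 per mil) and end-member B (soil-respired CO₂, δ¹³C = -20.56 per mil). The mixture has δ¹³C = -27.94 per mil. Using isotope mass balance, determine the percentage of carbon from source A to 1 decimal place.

δ_mix = f_A·δ_A + (1 − f_A)·δ_B  ⇒  f_A = (δ_mix − δ_B)/(δ_A − δ_B)
f_A = (-27.94 − (-20.56)) / (-61.84 − (-20.56))
f_A = -7.38 / -41.28 = 0.1788

17.9%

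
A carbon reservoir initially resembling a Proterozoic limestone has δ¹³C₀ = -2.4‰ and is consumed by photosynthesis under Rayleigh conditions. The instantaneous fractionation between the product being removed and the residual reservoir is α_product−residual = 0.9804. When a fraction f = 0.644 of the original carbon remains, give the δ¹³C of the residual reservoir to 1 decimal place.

Rayleigh residual: δ_res = (δ₀ + 1000)·f^(α−1) − 1000
α − 1 = -0.01960
f^(α−1) = 0.644^(-0.01960) = 1.008662
δ_res = (-2.4 + 1000) × 1.008662 − 1000 = 1006.242 − 1000 = 6.24‰

6.2‰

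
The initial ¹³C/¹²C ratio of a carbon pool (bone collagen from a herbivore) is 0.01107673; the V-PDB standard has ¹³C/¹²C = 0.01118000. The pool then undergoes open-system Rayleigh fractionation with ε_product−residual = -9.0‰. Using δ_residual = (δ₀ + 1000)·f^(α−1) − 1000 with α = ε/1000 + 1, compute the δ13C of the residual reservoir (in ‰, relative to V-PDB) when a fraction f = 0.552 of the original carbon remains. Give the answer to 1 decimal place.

δ₀ = (0.01107673/0.01118000 − 1)×1000 = (0.990763 − 1)×1000 = -9.237‰
α − 1 = ε/1000 = -0.0090
f^(α−1) = 0.552^(-0.0090) = 1.005362
δ_res = (-9.237 + 1000) × 1.005362 − 1000 = 996.076 − 1000 = -3.92‰

-3.9‰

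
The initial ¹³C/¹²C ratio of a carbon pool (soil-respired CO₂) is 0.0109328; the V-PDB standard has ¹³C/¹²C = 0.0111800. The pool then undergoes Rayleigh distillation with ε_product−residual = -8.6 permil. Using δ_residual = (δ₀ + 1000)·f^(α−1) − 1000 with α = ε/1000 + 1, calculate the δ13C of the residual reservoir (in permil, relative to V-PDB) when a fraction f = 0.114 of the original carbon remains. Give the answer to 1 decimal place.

δ₀ = (0.0109328/0.0111800 − 1)×1000 = (0.977889 − 1)×1000 = -22.111 permil
α − 1 = ε/1000 = -0.0086
f^(α−1) = 0.114^(-0.0086) = 1.018851
δ_res = (-22.111 + 1000) × 1.018851 − 1000 = 996.323 − 1000 = -3.68 permil

-3.7 permil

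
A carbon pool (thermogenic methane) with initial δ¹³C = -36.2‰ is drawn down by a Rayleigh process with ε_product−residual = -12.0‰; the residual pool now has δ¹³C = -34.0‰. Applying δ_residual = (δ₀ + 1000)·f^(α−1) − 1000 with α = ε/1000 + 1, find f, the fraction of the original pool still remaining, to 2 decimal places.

0.83

α − 1 = ε/1000 = -0.0120
(δ_res + 1000)/(δ₀ + 1000) = (-34.0 + 1000)/(-36.2 + 1000) = 966.0/963.8 = 1.002283
f = 1.002283^(1/-0.0120) = exp(ln(1.002283)/-0.0120) = exp(0.00228/-0.0120)
f = exp(-0.1900) = 0.8270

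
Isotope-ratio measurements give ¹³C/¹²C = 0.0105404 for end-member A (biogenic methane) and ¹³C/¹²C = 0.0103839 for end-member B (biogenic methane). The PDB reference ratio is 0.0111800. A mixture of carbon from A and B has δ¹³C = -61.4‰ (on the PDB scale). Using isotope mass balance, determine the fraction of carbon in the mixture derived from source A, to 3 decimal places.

0.701

δ_A = (0.0105404/0.0111800 − 1)×1000 = (0.942791 − 1)×1000 = -57.209‰
δ_B = (0.0103839/0.0111800 − 1)×1000 = (0.928792 − 1)×1000 = -71.208‰
f_A = (δ_mix − δ_B)/(δ_A − δ_B) = (-61.4 − (-71.208))/(-57.209 − (-71.208))
f_A = 9.808 / 13.998 = 0.7006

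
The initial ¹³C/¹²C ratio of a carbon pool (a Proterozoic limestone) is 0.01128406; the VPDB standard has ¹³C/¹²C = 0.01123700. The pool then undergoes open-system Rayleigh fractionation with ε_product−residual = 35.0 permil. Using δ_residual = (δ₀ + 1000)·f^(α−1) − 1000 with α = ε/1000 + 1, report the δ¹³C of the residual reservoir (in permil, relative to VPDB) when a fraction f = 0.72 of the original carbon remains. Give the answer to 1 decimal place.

-7.3 permil

δ₀ = (0.01128406/0.01123700 − 1)×1000 = (1.004188 − 1)×1000 = 4.188 permil
α − 1 = ε/1000 = 0.0350
f^(α−1) = 0.72^(0.0350) = 0.988568
δ_res = (4.188 + 1000) × 0.988568 − 1000 = 992.708 − 1000 = -7.29 permil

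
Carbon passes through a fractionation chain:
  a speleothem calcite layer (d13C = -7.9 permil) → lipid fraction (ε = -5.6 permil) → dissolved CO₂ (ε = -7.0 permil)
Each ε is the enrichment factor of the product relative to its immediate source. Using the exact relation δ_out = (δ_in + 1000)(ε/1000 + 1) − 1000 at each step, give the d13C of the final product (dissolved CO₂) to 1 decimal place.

-20.4 permil

step 1: δ = (-7.90 + 1000)·(-5.6/1000 + 1) − 1000 = -13.46 permil
step 2: δ = (-13.46 + 1000)·(-7.0/1000 + 1) − 1000 = -20.36 permil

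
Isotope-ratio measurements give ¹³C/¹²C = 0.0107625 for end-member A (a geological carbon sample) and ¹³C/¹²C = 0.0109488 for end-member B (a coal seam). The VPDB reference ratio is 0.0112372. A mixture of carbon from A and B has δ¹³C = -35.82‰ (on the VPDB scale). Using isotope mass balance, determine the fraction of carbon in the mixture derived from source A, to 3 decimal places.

δ_A = (0.0107625/0.0112372 − 1)×1000 = (0.957756 − 1)×1000 = -42.244‰
δ_B = (0.0109488/0.0112372 − 1)×1000 = (0.974335 − 1)×1000 = -25.665‰
f_A = (δ_mix − δ_B)/(δ_A − δ_B) = (-35.82 − (-25.665))/(-42.244 − (-25.665))
f_A = -10.155 / -16.579 = 0.6125

0.613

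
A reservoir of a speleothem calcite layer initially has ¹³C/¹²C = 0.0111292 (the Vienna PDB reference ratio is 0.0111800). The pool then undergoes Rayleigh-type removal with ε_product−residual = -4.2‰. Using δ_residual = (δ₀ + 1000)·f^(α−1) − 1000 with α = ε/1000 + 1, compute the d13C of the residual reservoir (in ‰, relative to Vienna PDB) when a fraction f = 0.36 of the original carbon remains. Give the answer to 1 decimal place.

δ₀ = (0.0111292/0.0111800 − 1)×1000 = (0.995456 − 1)×1000 = -4.544‰
α − 1 = ε/1000 = -0.0042
f^(α−1) = 0.36^(-0.0042) = 1.004300
δ_res = (-4.544 + 1000) × 1.004300 − 1000 = 999.737 − 1000 = -0.26‰

-0.3‰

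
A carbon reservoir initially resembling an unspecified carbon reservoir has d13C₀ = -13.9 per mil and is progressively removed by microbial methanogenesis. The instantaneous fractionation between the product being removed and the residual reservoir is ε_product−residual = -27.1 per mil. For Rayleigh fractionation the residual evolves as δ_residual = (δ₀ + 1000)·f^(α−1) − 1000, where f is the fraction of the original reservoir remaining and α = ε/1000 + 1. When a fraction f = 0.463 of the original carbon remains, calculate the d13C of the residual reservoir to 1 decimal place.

6.9 per mil

Rayleigh residual: δ_res = (δ₀ + 1000)·f^(α−1) − 1000
α = ε/1000 + 1 = 0.97290, so α − 1 = -0.02710
f^(α−1) = 0.463^(-0.02710) = 1.021087
δ_res = (-13.9 + 1000) × 1.021087 − 1000 = 1006.894 − 1000 = 6.89 per mil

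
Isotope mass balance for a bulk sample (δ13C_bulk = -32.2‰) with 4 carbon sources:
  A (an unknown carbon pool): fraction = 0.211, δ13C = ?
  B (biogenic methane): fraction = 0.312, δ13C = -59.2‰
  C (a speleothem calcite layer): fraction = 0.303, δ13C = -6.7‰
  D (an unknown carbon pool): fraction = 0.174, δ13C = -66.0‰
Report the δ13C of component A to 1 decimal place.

-1.0‰

Isotope mass balance: δ_bulk = Σ fᵢ·δᵢ.
-32.2 = 0.211×δ_A + 0.312×(-59.2) + 0.303×(-6.7) + 0.174×(-66.0)
0.211·δ_A = -32.2 − (-31.985) = -0.216
δ_A = -0.216 / 0.211 = -1.02‰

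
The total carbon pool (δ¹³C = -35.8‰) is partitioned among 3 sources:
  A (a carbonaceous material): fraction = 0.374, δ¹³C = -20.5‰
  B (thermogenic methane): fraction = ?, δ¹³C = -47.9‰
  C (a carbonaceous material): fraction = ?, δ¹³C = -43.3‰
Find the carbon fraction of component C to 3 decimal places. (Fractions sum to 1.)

0.403

Let f_C and f_B be the unknown fractions; fractions sum to 1 so f_C + f_B = 0.626.
Mass balance: Σ fᵢ·δᵢ = δ_bulk ⇒ f_C·(-43.3) + f_B·(-47.9) = -35.8 − (-7.667) = -28.133
Substitute f_B = 0.626 − f_C:
f_C·(-43.3 − -47.9) = -28.133 − 0.626×(-47.9) = 1.852
f_C = 1.852 / 4.6 = 0.4027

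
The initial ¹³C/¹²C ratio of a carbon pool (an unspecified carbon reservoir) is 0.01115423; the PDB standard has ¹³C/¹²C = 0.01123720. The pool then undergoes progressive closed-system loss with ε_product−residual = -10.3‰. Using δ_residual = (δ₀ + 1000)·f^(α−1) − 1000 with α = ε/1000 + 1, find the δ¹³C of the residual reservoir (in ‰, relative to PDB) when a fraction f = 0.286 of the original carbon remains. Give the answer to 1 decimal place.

δ₀ = (0.01115423/0.01123720 − 1)×1000 = (0.992616 − 1)×1000 = -7.384‰
α − 1 = ε/1000 = -0.0103
f^(α−1) = 0.286^(-0.0103) = 1.012977
δ_res = (-7.384 + 1000) × 1.012977 − 1000 = 1005.497 − 1000 = 5.50‰

5.5‰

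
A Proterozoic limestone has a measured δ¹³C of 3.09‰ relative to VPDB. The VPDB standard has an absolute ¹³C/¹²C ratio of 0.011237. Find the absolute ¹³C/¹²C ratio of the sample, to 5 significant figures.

R_sample = R_standard × (δ¹³C/1000 + 1)
R_sample = 0.011237 × (3.09/1000 + 1) = 0.011237 × 1.003090
R_sample = 0.0112717

0.011272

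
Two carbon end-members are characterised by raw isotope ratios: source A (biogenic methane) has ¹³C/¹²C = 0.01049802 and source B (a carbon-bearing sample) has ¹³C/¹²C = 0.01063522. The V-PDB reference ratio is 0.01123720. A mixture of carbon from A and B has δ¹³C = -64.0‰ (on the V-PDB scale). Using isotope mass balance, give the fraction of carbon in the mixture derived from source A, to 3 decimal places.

δ_A = (0.01049802/0.01123720 − 1)×1000 = (0.934220 − 1)×1000 = -65.780‰
δ_B = (0.01063522/0.01123720 − 1)×1000 = (0.946430 − 1)×1000 = -53.570‰
f_A = (δ_mix − δ_B)/(δ_A − δ_B) = (-64.0 − (-53.570))/(-65.780 − (-53.570))
f_A = -10.430 / -12.209 = 0.8542

0.854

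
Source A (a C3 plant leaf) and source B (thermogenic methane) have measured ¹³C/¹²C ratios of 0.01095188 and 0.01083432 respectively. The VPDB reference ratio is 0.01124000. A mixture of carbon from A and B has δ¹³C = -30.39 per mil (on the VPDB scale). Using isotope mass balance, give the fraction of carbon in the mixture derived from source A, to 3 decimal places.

δ_A = (0.01095188/0.01124000 − 1)×1000 = (0.974367 − 1)×1000 = -25.633 per mil
δ_B = (0.01083432/0.01124000 − 1)×1000 = (0.963907 − 1)×1000 = -36.093 per mil
f_A = (δ_mix − δ_B)/(δ_A − δ_B) = (-30.39 − (-36.093))/(-25.633 − (-36.093))
f_A = 5.703 / 10.459 = 0.5452

0.545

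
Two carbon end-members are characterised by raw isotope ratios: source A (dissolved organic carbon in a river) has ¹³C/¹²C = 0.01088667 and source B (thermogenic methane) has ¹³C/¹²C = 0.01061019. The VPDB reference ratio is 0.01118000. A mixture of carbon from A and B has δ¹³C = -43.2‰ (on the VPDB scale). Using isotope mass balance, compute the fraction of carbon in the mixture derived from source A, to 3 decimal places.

δ_A = (0.01088667/0.01118000 − 1)×1000 = (0.973763 − 1)×1000 = -26.237‰
δ_B = (0.01061019/0.01118000 − 1)×1000 = (0.949033 − 1)×1000 = -50.967‰
f_A = (δ_mix − δ_B)/(δ_A − δ_B) = (-43.2 − (-50.967))/(-26.237 − (-50.967))
f_A = 7.767 / 24.730 = 0.3141

0.314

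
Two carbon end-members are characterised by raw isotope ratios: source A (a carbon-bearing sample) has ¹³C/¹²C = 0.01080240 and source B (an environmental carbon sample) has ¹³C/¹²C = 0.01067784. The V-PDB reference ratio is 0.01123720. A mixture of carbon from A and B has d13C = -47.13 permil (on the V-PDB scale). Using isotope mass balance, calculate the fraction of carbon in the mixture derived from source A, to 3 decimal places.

0.239

δ_A = (0.01080240/0.01123720 − 1)×1000 = (0.961307 − 1)×1000 = -38.693 permil
δ_B = (0.01067784/0.01123720 − 1)×1000 = (0.950222 − 1)×1000 = -49.778 permil
f_A = (δ_mix − δ_B)/(δ_A − δ_B) = (-47.13 − (-49.778))/(-38.693 − (-49.778))
f_A = 2.648 / 11.085 = 0.2388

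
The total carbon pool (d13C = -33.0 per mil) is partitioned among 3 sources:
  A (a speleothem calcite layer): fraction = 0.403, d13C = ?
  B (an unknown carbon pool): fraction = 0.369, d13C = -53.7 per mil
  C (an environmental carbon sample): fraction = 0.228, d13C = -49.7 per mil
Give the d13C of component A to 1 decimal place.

-4.6 per mil

Isotope mass balance: δ_bulk = Σ fᵢ·δᵢ.
-33.0 = 0.403×δ_A + 0.369×(-53.7) + 0.228×(-49.7)
0.403·δ_A = -33.0 − (-31.147) = -1.853
δ_A = -1.853 / 0.403 = -4.60 per mil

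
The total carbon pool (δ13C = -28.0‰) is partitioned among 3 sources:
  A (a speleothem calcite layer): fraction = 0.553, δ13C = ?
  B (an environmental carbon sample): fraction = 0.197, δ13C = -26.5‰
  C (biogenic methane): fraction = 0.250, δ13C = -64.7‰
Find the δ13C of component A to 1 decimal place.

-11.9‰

Isotope mass balance: δ_bulk = Σ fᵢ·δᵢ.
-28.0 = 0.553×δ_A + 0.197×(-26.5) + 0.250×(-64.7)
0.553·δ_A = -28.0 − (-21.396) = -6.604
δ_A = -6.604 / 0.553 = -11.94‰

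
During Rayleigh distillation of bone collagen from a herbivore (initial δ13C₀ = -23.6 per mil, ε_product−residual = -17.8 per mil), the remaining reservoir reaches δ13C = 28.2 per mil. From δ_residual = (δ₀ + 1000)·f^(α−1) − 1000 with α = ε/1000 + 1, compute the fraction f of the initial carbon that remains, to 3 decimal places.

α − 1 = ε/1000 = -0.0178
(δ_res + 1000)/(δ₀ + 1000) = (28.2 + 1000)/(-23.6 + 1000) = 1028.2/976.4 = 1.053052
f = 1.053052^(1/-0.0178) = exp(ln(1.053052)/-0.0178) = exp(0.05169/-0.0178)
f = exp(-2.9041) = 0.0548

0.055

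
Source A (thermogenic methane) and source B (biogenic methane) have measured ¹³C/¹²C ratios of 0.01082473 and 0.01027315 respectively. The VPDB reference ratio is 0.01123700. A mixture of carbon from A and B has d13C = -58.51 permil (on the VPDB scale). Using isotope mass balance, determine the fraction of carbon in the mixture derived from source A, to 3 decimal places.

0.555

δ_A = (0.01082473/0.01123700 − 1)×1000 = (0.963311 − 1)×1000 = -36.689 permil
δ_B = (0.01027315/0.01123700 − 1)×1000 = (0.914225 − 1)×1000 = -85.775 permil
f_A = (δ_mix − δ_B)/(δ_A − δ_B) = (-58.51 − (-85.775))/(-36.689 − (-85.775))
f_A = 27.265 / 49.086 = 0.5554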